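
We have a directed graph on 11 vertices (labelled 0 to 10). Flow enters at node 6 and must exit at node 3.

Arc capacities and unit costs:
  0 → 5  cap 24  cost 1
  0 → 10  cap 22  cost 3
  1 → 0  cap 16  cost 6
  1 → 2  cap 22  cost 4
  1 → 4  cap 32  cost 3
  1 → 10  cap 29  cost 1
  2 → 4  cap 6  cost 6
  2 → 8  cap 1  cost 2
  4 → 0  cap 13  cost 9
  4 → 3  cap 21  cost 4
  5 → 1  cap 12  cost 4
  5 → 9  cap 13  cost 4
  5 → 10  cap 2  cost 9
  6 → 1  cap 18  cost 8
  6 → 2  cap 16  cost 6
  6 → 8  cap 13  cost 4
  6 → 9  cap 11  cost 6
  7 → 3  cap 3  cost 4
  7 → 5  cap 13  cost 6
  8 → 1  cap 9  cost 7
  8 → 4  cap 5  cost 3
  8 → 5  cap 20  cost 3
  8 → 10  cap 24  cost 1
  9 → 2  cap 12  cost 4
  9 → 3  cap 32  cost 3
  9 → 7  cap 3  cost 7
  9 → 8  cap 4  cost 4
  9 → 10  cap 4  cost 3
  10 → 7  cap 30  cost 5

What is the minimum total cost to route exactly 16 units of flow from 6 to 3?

Minimum cost for 16 units: 154

shortest-cost path #1: 6→9→3 push 11 @ unit cost 9 (adds 99)
shortest-cost path #2: 6→8→4→3 push 5 @ unit cost 11 (adds 55)
total cost = 154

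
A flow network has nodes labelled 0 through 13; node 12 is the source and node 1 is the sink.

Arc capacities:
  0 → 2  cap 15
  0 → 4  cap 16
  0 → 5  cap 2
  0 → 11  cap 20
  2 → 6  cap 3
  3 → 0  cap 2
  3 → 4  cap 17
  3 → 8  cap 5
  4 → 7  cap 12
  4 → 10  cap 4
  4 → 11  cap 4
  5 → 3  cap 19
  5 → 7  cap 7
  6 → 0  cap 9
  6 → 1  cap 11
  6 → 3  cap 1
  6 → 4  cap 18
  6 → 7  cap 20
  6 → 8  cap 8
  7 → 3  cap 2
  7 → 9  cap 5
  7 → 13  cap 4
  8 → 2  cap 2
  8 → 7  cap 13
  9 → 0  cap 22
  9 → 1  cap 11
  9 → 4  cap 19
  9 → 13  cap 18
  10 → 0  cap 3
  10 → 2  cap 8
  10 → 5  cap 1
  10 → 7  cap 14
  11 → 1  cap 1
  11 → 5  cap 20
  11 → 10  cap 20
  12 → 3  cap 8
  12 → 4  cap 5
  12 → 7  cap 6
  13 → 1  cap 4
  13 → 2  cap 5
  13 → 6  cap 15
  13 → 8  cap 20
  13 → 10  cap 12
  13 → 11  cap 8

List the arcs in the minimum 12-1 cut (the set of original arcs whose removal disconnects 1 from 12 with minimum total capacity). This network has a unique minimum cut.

Min-cut arcs: {(2,6), (7,9), (7,13), (11,1)} (total capacity 13)

augment #1: 12→4→11→1 push 1
augment #2: 12→7→9→1 push 5
augment #3: 12→7→13→1 push 1
augment #4: 12→4→7→13→1 push 3
augment #5: 12→3→0→2→6→1 push 2
augment #6: 12→3→8→2→6→1 push 1
max flow = 13; residual-reachable set from 12 gives S-side
cut edges (S→T): {(2,6), (7,9), (7,13), (11,1)} total cap 13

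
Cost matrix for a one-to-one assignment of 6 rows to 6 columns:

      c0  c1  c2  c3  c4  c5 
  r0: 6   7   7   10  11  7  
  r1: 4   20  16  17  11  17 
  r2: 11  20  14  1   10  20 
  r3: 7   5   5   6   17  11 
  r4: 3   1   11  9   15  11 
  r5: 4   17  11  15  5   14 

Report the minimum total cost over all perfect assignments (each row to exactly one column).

optimal assignment: row0→col5 (cost 7), row1→col0 (cost 4), row2→col3 (cost 1), row3→col2 (cost 5), row4→col1 (cost 1), row5→col4 (cost 5)
total = 7 + 4 + 1 + 5 + 1 + 5 = 23

Minimum assignment cost: 23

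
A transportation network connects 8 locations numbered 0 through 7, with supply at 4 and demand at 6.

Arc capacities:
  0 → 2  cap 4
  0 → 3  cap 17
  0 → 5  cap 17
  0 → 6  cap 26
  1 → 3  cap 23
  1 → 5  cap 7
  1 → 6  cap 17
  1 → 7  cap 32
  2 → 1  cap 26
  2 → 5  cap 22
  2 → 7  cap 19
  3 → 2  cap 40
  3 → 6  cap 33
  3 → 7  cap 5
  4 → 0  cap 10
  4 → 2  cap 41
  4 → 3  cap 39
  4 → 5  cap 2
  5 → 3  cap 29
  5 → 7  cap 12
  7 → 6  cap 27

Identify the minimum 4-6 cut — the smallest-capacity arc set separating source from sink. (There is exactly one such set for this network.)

Min-cut arcs: {(1,6), (3,6), (4,0), (7,6)} (total capacity 87)

augment #1: 4→0→6 push 10
augment #2: 4→3→6 push 33
augment #3: 4→2→1→6 push 17
augment #4: 4→2→7→6 push 19
augment #5: 4→3→7→6 push 5
augment #6: 4→5→7→6 push 2
augment #7: 4→2→1→7→6 push 1
max flow = 87; residual-reachable set from 4 gives S-side
cut edges (S→T): {(1,6), (3,6), (4,0), (7,6)} total cap 87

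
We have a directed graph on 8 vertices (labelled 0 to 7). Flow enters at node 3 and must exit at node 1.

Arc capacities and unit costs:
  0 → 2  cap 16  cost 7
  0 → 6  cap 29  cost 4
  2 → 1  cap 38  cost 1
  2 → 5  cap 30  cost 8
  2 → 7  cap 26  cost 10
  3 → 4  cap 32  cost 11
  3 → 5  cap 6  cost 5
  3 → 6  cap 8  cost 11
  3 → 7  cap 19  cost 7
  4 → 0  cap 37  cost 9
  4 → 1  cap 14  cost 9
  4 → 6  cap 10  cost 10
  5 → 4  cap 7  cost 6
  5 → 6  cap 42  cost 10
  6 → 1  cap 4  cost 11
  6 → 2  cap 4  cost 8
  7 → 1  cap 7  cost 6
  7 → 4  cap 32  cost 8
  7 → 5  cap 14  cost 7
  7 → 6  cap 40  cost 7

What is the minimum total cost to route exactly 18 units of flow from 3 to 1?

shortest-cost path #1: 3→7→1 push 7 @ unit cost 13 (adds 91)
shortest-cost path #2: 3→4→1 push 11 @ unit cost 20 (adds 220)
total cost = 311

Minimum cost for 18 units: 311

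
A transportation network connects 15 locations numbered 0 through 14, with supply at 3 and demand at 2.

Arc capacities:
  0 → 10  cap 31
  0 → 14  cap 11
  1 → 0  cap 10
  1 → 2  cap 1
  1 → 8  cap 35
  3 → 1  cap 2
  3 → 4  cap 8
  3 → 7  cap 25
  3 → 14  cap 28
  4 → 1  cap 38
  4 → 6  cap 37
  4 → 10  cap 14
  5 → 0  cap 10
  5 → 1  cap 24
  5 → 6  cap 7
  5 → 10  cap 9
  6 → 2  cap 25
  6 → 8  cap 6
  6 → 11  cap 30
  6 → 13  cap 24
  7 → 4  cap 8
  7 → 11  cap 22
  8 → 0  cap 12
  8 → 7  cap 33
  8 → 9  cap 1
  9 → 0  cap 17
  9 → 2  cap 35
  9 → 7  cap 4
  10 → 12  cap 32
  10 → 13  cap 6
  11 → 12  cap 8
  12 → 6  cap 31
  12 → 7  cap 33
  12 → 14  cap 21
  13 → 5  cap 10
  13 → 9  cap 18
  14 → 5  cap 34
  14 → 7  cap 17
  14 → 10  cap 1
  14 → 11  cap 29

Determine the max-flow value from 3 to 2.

Maximum flow value: 45

augment #1: 3→1→2 bottleneck 1, total now 1
augment #2: 3→4→6→2 bottleneck 8, total now 9
augment #3: 3→1→8→9→2 bottleneck 1, total now 10
augment #4: 3→7→4→6→2 bottleneck 8, total now 18
augment #5: 3→14→5→6→2 bottleneck 7, total now 25
augment #6: 3→7→11→12→6→2 bottleneck 2, total now 27
augment #7: 3→14→10→13→9→2 bottleneck 1, total now 28
augment #8: 3→14→5→10→13→9→2 bottleneck 5, total now 33
augment #9: 3→7→11→12→6→13→9→2 bottleneck 6, total now 39
augment #10: 3→14→5→10→12→6→13→9→2 bottleneck 4, total now 43
augment #11: 3→14→5→0→10→12→6→13→9→2 bottleneck 2, total now 45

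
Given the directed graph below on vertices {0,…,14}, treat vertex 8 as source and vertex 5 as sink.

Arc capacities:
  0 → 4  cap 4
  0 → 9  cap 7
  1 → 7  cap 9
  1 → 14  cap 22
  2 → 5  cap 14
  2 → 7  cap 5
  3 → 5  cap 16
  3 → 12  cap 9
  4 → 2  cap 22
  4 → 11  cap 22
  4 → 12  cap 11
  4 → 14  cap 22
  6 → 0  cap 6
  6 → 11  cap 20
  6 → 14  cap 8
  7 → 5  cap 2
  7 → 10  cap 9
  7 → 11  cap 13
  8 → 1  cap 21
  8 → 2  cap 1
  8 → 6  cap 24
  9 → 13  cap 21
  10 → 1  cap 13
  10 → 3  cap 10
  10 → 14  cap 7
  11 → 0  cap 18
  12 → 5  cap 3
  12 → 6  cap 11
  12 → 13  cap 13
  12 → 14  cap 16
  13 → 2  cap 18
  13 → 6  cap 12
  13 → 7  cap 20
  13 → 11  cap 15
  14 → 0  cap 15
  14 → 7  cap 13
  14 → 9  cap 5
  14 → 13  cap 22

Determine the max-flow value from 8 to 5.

Maximum flow value: 28

augment #1: 8→2→5 bottleneck 1, total now 1
augment #2: 8→1→7→5 bottleneck 2, total now 3
augment #3: 8→1→7→10→3→5 bottleneck 7, total now 10
augment #4: 8→1→14→13→2→5 bottleneck 12, total now 22
augment #5: 8→6→0→4→2→5 bottleneck 1, total now 23
augment #6: 8→6→0→4→12→5 bottleneck 3, total now 26
augment #7: 8→6→14→7→10→3→5 bottleneck 2, total now 28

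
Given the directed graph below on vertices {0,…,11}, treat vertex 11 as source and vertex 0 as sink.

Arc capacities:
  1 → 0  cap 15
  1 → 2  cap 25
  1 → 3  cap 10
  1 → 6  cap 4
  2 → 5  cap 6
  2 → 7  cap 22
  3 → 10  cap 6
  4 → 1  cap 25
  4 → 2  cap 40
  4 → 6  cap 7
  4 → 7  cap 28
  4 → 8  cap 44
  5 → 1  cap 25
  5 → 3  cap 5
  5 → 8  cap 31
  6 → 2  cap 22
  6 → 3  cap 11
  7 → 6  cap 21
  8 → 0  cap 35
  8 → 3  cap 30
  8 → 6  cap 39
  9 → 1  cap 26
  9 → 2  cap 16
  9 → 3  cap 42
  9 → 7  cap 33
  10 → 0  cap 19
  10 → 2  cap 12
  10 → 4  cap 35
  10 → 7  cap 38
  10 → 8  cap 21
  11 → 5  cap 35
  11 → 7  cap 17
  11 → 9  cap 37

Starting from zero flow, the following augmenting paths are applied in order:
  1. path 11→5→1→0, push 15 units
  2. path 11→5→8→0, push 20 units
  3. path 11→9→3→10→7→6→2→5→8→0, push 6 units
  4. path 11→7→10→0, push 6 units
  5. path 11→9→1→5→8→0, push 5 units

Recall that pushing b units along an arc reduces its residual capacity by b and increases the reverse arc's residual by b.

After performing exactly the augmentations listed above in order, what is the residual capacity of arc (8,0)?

Residual capacity of (8,0): 4

after path 1 (11→5→1→0, push 15): res(8,0)=35
after path 2 (11→5→8→0, push 20): res(8,0)=15
after path 3 (11→9→3→10→7→6→2→5→8→0, push 6): res(8,0)=9
after path 4 (11→7→10→0, push 6): res(8,0)=9
after path 5 (11→9→1→5→8→0, push 5): res(8,0)=4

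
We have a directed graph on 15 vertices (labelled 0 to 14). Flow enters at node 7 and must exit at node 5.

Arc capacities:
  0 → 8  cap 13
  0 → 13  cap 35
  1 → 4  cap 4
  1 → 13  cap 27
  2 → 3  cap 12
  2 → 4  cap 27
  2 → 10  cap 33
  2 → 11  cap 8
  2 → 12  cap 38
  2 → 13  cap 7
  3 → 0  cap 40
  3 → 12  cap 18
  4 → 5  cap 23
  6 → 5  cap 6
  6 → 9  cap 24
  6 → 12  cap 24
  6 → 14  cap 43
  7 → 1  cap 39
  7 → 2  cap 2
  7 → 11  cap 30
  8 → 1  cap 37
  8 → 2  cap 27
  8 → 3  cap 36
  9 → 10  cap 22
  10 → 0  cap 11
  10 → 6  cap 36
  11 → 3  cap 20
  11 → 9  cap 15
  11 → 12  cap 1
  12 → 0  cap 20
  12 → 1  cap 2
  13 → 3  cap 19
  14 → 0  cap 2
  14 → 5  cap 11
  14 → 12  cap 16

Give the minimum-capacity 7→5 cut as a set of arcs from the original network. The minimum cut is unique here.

Min-cut arcs: {(0,8), (1,4), (7,2), (11,9)} (total capacity 34)

augment #1: 7→1→4→5 push 4
augment #2: 7→2→4→5 push 2
augment #3: 7→11→9→10→6→5 push 6
augment #4: 7→11→9→10→6→14→5 push 9
augment #5: 7→11→3→0→8→2→4→5 push 13
max flow = 34; residual-reachable set from 7 gives S-side
cut edges (S→T): {(0,8), (1,4), (7,2), (11,9)} total cap 34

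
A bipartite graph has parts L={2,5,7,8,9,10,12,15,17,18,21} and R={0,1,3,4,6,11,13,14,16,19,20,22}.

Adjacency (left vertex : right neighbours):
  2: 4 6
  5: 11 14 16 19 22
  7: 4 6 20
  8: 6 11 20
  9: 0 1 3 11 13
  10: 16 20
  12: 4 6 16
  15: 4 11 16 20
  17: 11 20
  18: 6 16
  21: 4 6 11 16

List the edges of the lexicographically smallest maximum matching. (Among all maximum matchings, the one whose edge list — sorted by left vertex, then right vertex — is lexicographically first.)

|M| = 7 (so the lex-smallest maximum matching has 7 edges)
process left vertices in ascending order; for each, take the smallest-labelled available neighbour that still permits 7 edges overall, or leave it unmatched if none does
lex-smallest matching: {2-4, 5-14, 7-6, 8-11, 9-0, 10-16, 15-20}

Lex-smallest maximum matching: {(2,4), (5,14), (7,6), (8,11), (9,0), (10,16), (15,20)}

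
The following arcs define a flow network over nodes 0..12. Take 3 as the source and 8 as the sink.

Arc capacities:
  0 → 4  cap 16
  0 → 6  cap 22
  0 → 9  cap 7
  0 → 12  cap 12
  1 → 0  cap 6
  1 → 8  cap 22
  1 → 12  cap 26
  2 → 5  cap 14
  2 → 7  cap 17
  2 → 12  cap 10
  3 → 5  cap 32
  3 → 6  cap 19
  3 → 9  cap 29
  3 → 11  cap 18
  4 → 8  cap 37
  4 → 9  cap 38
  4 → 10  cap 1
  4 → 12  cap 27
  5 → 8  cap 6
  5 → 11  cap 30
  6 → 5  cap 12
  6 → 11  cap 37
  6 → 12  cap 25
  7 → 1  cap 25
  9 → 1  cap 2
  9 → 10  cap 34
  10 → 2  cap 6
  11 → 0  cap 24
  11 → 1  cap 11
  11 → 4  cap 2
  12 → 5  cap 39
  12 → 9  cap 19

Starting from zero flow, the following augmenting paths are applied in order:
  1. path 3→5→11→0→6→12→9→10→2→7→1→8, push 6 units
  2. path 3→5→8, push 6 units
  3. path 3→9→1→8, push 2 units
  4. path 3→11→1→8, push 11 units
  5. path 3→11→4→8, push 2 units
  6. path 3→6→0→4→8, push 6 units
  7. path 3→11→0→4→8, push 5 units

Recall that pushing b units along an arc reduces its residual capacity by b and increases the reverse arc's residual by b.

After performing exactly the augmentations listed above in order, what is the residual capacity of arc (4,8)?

Residual capacity of (4,8): 24

after path 1 (3→5→11→0→6→12→9→10→2→7→1→8, push 6): res(4,8)=37
after path 2 (3→5→8, push 6): res(4,8)=37
after path 3 (3→9→1→8, push 2): res(4,8)=37
after path 4 (3→11→1→8, push 11): res(4,8)=37
after path 5 (3→11→4→8, push 2): res(4,8)=35
after path 6 (3→6→0→4→8, push 6): res(4,8)=29
after path 7 (3→11→0→4→8, push 5): res(4,8)=24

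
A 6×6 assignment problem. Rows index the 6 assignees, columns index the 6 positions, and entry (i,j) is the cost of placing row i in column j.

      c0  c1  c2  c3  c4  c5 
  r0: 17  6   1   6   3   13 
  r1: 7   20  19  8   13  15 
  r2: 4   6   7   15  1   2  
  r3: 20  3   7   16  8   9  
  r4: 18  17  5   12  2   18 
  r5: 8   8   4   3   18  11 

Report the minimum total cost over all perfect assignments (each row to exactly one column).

optimal assignment: row0→col2 (cost 1), row1→col0 (cost 7), row2→col5 (cost 2), row3→col1 (cost 3), row4→col4 (cost 2), row5→col3 (cost 3)
total = 1 + 7 + 2 + 3 + 2 + 3 = 18

Minimum assignment cost: 18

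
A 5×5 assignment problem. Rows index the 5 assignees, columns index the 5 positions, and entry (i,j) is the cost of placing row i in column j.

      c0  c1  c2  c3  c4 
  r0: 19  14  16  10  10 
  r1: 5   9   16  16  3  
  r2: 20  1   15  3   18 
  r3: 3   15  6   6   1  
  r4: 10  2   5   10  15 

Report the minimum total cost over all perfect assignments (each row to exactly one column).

one of 2 optimal assignments: row0→col3 (cost 10), row1→col0 (cost 5), row2→col1 (cost 1), row3→col4 (cost 1), row4→col2 (cost 5)
total = 10 + 5 + 1 + 1 + 5 = 22

Minimum assignment cost: 22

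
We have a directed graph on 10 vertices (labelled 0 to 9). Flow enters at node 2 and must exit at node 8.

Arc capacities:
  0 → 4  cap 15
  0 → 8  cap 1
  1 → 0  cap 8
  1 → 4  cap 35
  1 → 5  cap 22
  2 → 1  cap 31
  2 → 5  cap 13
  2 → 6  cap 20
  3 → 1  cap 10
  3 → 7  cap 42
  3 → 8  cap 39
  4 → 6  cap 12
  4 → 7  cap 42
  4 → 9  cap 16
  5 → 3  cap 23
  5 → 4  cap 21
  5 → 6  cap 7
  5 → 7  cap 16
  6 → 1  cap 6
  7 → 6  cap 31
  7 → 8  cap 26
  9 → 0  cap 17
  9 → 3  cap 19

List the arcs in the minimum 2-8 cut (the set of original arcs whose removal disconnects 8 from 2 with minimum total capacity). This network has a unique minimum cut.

Min-cut arcs: {(2,1), (2,5), (6,1)} (total capacity 50)

augment #1: 2→1→0→8 push 1
augment #2: 2→5→3→8 push 13
augment #3: 2→1→4→7→8 push 26
augment #4: 2→1→5→3→8 push 4
augment #5: 2→6→1→5→3→8 push 6
max flow = 50; residual-reachable set from 2 gives S-side
cut edges (S→T): {(2,1), (2,5), (6,1)} total cap 50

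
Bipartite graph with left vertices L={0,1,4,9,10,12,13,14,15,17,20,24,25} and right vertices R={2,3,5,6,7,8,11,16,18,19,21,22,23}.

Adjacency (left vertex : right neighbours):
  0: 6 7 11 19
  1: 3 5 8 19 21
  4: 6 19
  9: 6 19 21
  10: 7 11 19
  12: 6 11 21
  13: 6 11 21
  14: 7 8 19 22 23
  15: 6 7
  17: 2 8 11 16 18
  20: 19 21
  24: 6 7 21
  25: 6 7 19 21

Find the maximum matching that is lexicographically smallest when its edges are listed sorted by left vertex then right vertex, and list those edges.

|M| = 8 (so the lex-smallest maximum matching has 8 edges)
process left vertices in ascending order; for each, take the smallest-labelled available neighbour that still permits 8 edges overall, or leave it unmatched if none does
lex-smallest matching: {0-6, 1-3, 4-19, 9-21, 10-7, 12-11, 14-8, 17-2}

Lex-smallest maximum matching: {(0,6), (1,3), (4,19), (9,21), (10,7), (12,11), (14,8), (17,2)}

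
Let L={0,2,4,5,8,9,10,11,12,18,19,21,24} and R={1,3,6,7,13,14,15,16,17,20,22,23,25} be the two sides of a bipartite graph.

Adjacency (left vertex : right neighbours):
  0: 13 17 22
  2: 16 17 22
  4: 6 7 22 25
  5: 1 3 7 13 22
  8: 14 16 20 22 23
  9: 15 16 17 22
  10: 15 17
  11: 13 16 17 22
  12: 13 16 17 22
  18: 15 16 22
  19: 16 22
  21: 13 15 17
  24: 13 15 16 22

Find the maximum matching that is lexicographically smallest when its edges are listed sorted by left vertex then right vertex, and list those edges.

Lex-smallest maximum matching: {(0,13), (2,16), (4,6), (5,1), (8,14), (9,15), (10,17), (11,22)}

|M| = 8 (so the lex-smallest maximum matching has 8 edges)
process left vertices in ascending order; for each, take the smallest-labelled available neighbour that still permits 8 edges overall, or leave it unmatched if none does
lex-smallest matching: {0-13, 2-16, 4-6, 5-1, 8-14, 9-15, 10-17, 11-22}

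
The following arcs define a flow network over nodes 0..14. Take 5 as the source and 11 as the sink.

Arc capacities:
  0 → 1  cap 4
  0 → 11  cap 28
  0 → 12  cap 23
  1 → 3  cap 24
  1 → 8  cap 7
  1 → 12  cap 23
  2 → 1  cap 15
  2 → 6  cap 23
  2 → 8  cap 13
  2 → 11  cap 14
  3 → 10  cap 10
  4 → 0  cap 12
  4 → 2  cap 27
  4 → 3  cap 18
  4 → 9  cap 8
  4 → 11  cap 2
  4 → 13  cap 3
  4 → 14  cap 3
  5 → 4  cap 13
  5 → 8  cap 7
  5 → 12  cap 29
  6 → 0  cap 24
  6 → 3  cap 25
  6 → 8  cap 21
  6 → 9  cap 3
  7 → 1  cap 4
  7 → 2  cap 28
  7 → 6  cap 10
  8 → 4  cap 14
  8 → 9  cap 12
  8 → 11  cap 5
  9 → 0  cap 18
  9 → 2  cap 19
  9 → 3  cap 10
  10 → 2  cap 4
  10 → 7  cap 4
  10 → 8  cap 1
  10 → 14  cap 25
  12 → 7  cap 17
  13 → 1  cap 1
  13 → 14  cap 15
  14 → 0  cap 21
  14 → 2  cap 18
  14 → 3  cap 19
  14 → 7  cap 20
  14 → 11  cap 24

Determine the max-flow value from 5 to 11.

Maximum flow value: 37

augment #1: 5→4→11 bottleneck 2, total now 2
augment #2: 5→8→11 bottleneck 5, total now 7
augment #3: 5→4→0→11 bottleneck 11, total now 18
augment #4: 5→8→4→0→11 bottleneck 1, total now 19
augment #5: 5→8→4→2→11 bottleneck 1, total now 20
augment #6: 5→12→7→2→11 bottleneck 13, total now 33
augment #7: 5→12→7→6→0→11 bottleneck 4, total now 37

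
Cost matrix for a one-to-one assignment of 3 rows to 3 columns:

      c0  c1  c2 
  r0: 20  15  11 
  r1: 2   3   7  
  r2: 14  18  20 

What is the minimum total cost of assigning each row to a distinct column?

Minimum assignment cost: 28

optimal assignment: row0→col2 (cost 11), row1→col1 (cost 3), row2→col0 (cost 14)
total = 11 + 3 + 14 = 28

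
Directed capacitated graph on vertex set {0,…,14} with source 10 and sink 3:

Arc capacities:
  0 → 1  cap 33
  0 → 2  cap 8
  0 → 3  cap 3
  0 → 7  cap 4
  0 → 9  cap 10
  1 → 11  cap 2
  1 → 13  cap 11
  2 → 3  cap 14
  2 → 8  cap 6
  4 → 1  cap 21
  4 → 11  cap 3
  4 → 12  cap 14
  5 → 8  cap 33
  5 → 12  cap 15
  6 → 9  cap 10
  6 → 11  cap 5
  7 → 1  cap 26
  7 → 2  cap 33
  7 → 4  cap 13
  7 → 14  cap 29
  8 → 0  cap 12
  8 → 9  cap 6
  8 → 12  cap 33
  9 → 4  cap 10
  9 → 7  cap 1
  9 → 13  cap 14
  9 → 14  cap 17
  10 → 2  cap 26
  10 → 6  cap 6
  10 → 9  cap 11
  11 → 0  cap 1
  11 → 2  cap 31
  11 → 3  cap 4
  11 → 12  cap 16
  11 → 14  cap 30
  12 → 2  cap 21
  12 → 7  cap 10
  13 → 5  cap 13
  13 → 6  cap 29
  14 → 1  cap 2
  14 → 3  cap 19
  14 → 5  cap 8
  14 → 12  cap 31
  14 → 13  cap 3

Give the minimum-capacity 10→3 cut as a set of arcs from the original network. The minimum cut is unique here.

Min-cut arcs: {(2,3), (2,8), (10,6), (10,9)} (total capacity 37)

augment #1: 10→2→3 push 14
augment #2: 10→6→11→3 push 4
augment #3: 10→9→14→3 push 11
augment #4: 10→2→8→0→3 push 3
augment #5: 10→6→9→14→3 push 2
augment #6: 10→2→8→9→14→3 push 3
max flow = 37; residual-reachable set from 10 gives S-side
cut edges (S→T): {(2,3), (2,8), (10,6), (10,9)} total cap 37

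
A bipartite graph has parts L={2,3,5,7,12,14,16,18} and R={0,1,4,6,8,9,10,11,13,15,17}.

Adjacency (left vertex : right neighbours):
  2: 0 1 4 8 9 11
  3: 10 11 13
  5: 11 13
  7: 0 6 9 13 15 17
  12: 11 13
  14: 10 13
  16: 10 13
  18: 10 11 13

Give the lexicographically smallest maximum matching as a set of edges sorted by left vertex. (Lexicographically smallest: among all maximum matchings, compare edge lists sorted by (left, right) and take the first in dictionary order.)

Lex-smallest maximum matching: {(2,0), (3,10), (5,11), (7,6), (12,13)}

|M| = 5 (so the lex-smallest maximum matching has 5 edges)
process left vertices in ascending order; for each, take the smallest-labelled available neighbour that still permits 5 edges overall, or leave it unmatched if none does
lex-smallest matching: {2-0, 3-10, 5-11, 7-6, 12-13}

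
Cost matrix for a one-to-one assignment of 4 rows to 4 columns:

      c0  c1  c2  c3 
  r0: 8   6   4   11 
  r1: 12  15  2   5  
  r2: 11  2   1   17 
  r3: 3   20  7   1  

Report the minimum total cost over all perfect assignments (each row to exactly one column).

optimal assignment: row0→col0 (cost 8), row1→col2 (cost 2), row2→col1 (cost 2), row3→col3 (cost 1)
total = 8 + 2 + 2 + 1 = 13

Minimum assignment cost: 13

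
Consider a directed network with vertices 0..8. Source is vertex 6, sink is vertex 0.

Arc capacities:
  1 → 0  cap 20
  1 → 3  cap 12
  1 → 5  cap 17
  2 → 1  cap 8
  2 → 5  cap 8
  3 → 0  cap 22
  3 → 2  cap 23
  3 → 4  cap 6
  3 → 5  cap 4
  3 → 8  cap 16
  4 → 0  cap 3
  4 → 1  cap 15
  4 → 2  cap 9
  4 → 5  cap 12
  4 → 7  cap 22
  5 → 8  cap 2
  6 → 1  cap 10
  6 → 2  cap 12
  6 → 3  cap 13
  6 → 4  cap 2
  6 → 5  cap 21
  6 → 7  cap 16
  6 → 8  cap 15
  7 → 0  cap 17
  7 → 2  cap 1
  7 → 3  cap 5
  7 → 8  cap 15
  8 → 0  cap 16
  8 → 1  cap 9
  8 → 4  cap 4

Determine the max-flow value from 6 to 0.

augment #1: 6→1→0 bottleneck 10, total now 10
augment #2: 6→3→0 bottleneck 13, total now 23
augment #3: 6→4→0 bottleneck 2, total now 25
augment #4: 6→7→0 bottleneck 16, total now 41
augment #5: 6→8→0 bottleneck 15, total now 56
augment #6: 6→2→1→0 bottleneck 8, total now 64
augment #7: 6→5→8→0 bottleneck 1, total now 65
augment #8: 6→5→8→1→0 bottleneck 1, total now 66

Maximum flow value: 66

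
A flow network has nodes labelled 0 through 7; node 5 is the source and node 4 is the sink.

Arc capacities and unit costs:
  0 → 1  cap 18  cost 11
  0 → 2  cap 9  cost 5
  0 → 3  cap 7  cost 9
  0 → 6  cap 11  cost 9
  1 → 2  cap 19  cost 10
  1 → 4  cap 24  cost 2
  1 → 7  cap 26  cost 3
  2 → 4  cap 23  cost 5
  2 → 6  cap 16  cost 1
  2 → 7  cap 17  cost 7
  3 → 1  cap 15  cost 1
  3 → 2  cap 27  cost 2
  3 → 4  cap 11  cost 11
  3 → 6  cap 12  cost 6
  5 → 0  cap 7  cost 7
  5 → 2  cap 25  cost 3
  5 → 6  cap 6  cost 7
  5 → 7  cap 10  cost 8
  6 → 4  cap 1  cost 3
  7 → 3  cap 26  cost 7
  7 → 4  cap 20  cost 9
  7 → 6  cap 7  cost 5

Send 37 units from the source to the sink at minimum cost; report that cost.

Minimum cost for 37 units: 418

shortest-cost path #1: 5→2→6→4 push 1 @ unit cost 7 (adds 7)
shortest-cost path #2: 5→2→4 push 23 @ unit cost 8 (adds 184)
shortest-cost path #3: 5→7→4 push 10 @ unit cost 17 (adds 170)
shortest-cost path #4: 5→2→7→4 push 1 @ unit cost 19 (adds 19)
shortest-cost path #5: 5→0→3→1→4 push 2 @ unit cost 19 (adds 38)
total cost = 418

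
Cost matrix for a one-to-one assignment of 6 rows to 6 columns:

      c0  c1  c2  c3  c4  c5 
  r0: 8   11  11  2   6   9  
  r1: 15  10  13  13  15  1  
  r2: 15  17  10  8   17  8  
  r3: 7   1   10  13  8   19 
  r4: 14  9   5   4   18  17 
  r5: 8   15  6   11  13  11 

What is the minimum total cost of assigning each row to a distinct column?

optimal assignment: row0→col4 (cost 6), row1→col5 (cost 1), row2→col3 (cost 8), row3→col1 (cost 1), row4→col2 (cost 5), row5→col0 (cost 8)
total = 6 + 1 + 8 + 1 + 5 + 8 = 29

Minimum assignment cost: 29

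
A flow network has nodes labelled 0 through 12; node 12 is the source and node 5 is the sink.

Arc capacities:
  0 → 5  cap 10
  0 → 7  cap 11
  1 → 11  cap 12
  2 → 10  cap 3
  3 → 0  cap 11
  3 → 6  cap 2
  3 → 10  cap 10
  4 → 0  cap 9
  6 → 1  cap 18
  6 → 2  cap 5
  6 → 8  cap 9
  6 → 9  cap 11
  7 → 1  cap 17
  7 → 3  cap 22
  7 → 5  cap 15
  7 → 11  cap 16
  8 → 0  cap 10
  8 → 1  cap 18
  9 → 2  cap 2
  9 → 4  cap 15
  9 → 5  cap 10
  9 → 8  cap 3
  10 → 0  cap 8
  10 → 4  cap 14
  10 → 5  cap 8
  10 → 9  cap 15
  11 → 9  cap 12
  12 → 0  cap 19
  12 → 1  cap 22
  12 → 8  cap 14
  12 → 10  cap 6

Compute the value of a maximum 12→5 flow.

augment #1: 12→0→5 bottleneck 10, total now 10
augment #2: 12→10→5 bottleneck 6, total now 16
augment #3: 12→0→7→5 bottleneck 9, total now 25
augment #4: 12→1→11→9→5 bottleneck 10, total now 35
augment #5: 12→8→0→7→5 bottleneck 2, total now 37
augment #6: 12→1→11→9→2→10→5 bottleneck 2, total now 39

Maximum flow value: 39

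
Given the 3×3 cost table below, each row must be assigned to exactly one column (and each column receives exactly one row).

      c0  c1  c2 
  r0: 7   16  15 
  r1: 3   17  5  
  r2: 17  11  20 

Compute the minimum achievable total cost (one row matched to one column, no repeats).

Minimum assignment cost: 23

optimal assignment: row0→col0 (cost 7), row1→col2 (cost 5), row2→col1 (cost 11)
total = 7 + 5 + 11 = 23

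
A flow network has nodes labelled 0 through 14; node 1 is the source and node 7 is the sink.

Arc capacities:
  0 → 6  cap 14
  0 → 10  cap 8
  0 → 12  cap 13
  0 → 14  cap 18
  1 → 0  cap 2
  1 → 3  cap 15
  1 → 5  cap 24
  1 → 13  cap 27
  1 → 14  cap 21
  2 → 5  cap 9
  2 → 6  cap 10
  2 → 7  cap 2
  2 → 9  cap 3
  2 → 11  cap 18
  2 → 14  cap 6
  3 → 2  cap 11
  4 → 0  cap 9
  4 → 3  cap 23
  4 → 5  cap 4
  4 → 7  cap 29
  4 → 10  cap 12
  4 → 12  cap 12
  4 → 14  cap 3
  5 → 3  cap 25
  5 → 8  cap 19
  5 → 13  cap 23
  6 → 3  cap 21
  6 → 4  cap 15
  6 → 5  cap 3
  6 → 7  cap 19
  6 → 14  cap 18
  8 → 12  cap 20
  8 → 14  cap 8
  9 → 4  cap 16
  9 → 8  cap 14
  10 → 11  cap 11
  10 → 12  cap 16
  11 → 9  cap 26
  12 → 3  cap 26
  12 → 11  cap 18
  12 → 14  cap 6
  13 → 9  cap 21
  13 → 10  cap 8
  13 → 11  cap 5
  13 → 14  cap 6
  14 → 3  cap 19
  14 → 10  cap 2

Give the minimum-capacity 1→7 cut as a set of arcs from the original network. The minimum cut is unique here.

Min-cut arcs: {(1,0), (3,2), (9,4)} (total capacity 29)

augment #1: 1→0→6→7 push 2
augment #2: 1→3→2→7 push 2
augment #3: 1→3→2→6→7 push 9
augment #4: 1→13→9→4→7 push 16
max flow = 29; residual-reachable set from 1 gives S-side
cut edges (S→T): {(1,0), (3,2), (9,4)} total cap 29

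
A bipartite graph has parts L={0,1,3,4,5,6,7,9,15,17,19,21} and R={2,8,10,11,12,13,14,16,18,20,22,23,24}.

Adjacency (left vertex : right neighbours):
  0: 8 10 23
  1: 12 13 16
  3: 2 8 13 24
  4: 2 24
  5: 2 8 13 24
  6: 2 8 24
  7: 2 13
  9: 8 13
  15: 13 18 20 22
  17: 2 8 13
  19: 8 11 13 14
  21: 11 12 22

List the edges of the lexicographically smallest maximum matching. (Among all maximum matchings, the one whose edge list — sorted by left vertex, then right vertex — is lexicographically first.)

|M| = 9 (so the lex-smallest maximum matching has 9 edges)
process left vertices in ascending order; for each, take the smallest-labelled available neighbour that still permits 9 edges overall, or leave it unmatched if none does
lex-smallest matching: {0-10, 1-12, 3-2, 4-24, 5-8, 7-13, 15-18, 19-11, 21-22}

Lex-smallest maximum matching: {(0,10), (1,12), (3,2), (4,24), (5,8), (7,13), (15,18), (19,11), (21,22)}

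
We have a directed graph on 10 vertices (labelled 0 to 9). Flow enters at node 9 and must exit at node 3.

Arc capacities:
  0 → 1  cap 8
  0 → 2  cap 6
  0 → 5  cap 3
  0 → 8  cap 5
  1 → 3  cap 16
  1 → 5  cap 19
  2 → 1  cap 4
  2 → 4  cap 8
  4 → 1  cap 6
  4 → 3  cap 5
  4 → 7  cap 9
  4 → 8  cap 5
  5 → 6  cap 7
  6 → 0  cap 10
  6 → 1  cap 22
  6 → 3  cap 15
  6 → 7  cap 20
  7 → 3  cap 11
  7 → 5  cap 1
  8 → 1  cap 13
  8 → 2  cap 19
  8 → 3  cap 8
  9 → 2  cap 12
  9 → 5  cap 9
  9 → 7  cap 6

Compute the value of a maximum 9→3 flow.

augment #1: 9→7→3 bottleneck 6, total now 6
augment #2: 9→2→1→3 bottleneck 4, total now 10
augment #3: 9→2→4→3 bottleneck 5, total now 15
augment #4: 9→5→6→3 bottleneck 7, total now 22
augment #5: 9→2→4→1→3 bottleneck 3, total now 25

Maximum flow value: 25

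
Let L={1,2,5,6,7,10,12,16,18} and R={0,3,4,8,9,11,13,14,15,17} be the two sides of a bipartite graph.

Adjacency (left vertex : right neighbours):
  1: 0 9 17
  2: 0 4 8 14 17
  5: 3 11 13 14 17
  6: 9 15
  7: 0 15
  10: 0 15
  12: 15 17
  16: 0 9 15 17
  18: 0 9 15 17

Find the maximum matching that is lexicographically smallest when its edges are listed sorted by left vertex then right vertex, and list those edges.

|M| = 6 (so the lex-smallest maximum matching has 6 edges)
process left vertices in ascending order; for each, take the smallest-labelled available neighbour that still permits 6 edges overall, or leave it unmatched if none does
lex-smallest matching: {1-0, 2-4, 5-3, 6-9, 7-15, 12-17}

Lex-smallest maximum matching: {(1,0), (2,4), (5,3), (6,9), (7,15), (12,17)}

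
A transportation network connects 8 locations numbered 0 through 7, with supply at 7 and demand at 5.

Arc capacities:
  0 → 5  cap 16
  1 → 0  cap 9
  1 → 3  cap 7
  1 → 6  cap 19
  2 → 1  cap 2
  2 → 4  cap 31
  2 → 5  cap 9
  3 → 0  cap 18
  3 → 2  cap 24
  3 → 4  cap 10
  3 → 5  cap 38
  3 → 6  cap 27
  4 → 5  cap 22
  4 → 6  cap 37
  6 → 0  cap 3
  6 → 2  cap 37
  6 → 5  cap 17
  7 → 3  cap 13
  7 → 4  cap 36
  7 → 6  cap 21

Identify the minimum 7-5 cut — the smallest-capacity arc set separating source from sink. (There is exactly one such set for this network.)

Min-cut arcs: {(2,1), (2,5), (4,5), (6,0), (6,5), (7,3)} (total capacity 66)

augment #1: 7→3→5 push 13
augment #2: 7→4→5 push 22
augment #3: 7→6→5 push 17
augment #4: 7→6→0→5 push 3
augment #5: 7→6→2→5 push 1
augment #6: 7→4→6→2→5 push 8
augment #7: 7→4→6→2→1→0→5 push 2
max flow = 66; residual-reachable set from 7 gives S-side
cut edges (S→T): {(2,1), (2,5), (4,5), (6,0), (6,5), (7,3)} total cap 66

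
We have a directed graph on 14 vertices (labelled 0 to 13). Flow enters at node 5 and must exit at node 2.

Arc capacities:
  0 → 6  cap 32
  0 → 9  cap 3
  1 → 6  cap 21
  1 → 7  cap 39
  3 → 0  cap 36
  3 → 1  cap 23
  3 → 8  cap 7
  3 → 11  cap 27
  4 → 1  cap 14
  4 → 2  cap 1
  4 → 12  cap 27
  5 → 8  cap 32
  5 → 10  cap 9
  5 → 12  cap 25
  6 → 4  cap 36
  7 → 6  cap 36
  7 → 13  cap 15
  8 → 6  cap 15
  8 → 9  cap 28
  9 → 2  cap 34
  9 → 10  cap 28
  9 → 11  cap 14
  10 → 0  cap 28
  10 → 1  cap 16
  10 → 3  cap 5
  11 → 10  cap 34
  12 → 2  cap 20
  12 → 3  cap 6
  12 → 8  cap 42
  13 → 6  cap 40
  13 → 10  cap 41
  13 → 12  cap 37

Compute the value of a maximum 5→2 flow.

augment #1: 5→12→2 bottleneck 20, total now 20
augment #2: 5→8→9→2 bottleneck 28, total now 48
augment #3: 5→8→6→4→2 bottleneck 1, total now 49
augment #4: 5→10→0→9→2 bottleneck 3, total now 52

Maximum flow value: 52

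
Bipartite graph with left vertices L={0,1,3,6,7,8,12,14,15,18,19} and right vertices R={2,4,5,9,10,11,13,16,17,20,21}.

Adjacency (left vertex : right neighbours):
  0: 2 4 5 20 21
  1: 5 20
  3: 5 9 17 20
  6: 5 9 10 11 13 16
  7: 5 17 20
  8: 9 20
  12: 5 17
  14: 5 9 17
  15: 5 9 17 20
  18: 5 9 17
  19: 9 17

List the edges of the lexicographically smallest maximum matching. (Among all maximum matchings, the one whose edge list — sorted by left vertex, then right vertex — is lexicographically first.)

|M| = 6 (so the lex-smallest maximum matching has 6 edges)
process left vertices in ascending order; for each, take the smallest-labelled available neighbour that still permits 6 edges overall, or leave it unmatched if none does
lex-smallest matching: {0-2, 1-5, 3-9, 6-10, 7-17, 8-20}

Lex-smallest maximum matching: {(0,2), (1,5), (3,9), (6,10), (7,17), (8,20)}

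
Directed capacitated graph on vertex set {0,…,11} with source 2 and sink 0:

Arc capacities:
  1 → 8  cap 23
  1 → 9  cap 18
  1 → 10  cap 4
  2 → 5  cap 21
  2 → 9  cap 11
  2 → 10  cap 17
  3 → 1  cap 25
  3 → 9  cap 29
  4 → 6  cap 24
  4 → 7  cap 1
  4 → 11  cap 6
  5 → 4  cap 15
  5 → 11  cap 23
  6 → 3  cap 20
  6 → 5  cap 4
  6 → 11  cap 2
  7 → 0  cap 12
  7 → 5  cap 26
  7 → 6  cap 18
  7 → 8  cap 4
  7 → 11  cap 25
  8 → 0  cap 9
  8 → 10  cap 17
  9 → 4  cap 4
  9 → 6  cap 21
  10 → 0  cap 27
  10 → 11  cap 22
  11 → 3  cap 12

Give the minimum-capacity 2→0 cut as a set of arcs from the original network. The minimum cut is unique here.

augment #1: 2→10→0 push 17
augment #2: 2→5→4→7→0 push 1
augment #3: 2→5→11→3→1→8→0 push 9
augment #4: 2→5→11→3→1→10→0 push 3
augment #5: 2→9→6→3→1→10→0 push 1
augment #6: 2→9→6→3→1→8→10→0 push 6
max flow = 37; residual-reachable set from 2 gives S-side
cut edges (S→T): {(4,7), (8,0), (10,0)} total cap 37

Min-cut arcs: {(4,7), (8,0), (10,0)} (total capacity 37)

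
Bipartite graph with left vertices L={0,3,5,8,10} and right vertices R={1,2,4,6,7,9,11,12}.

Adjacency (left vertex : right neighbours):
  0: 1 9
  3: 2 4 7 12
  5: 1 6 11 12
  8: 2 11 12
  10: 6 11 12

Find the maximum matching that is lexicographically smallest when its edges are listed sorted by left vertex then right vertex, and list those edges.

|M| = 5 (so the lex-smallest maximum matching has 5 edges)
process left vertices in ascending order; for each, take the smallest-labelled available neighbour that still permits 5 edges overall, or leave it unmatched if none does
lex-smallest matching: {0-1, 3-2, 5-6, 8-11, 10-12}

Lex-smallest maximum matching: {(0,1), (3,2), (5,6), (8,11), (10,12)}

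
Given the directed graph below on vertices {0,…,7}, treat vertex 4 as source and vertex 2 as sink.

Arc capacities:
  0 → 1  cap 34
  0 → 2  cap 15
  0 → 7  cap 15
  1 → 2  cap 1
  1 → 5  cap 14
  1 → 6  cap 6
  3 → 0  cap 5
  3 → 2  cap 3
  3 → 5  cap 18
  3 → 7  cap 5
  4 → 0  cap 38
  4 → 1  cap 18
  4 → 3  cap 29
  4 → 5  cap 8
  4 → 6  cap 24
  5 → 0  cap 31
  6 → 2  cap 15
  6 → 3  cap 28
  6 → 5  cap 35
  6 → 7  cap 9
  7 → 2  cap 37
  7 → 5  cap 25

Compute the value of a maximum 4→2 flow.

Maximum flow value: 63

augment #1: 4→0→2 bottleneck 15, total now 15
augment #2: 4→1→2 bottleneck 1, total now 16
augment #3: 4→3→2 bottleneck 3, total now 19
augment #4: 4→6→2 bottleneck 15, total now 34
augment #5: 4→0→7→2 bottleneck 15, total now 49
augment #6: 4→3→7→2 bottleneck 5, total now 54
augment #7: 4→6→7→2 bottleneck 9, total now 63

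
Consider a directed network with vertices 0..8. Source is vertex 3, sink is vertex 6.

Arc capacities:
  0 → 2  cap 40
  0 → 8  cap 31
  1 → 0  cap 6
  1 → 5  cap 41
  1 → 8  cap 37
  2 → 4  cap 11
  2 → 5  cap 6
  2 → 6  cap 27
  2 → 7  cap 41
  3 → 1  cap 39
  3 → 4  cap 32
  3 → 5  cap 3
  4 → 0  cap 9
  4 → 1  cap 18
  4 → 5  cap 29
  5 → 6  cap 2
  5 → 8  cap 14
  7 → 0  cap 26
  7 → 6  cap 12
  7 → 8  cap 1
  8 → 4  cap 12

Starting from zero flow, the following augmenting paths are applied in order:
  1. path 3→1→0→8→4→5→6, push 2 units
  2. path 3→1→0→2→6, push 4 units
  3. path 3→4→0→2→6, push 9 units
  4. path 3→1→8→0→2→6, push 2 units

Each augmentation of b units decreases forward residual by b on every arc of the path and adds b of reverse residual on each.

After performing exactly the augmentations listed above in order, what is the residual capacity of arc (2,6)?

Residual capacity of (2,6): 12

after path 1 (3→1→0→8→4→5→6, push 2): res(2,6)=27
after path 2 (3→1→0→2→6, push 4): res(2,6)=23
after path 3 (3→4→0→2→6, push 9): res(2,6)=14
after path 4 (3→1→8→0→2→6, push 2): res(2,6)=12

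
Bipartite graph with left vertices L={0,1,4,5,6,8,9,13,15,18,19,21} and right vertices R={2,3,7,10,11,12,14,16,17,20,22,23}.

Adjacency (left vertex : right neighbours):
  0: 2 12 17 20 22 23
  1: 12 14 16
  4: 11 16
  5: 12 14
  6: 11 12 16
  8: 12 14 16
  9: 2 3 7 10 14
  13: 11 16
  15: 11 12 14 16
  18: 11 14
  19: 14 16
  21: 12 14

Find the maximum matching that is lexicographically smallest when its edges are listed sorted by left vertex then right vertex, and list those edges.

Lex-smallest maximum matching: {(0,2), (1,12), (4,11), (5,14), (6,16), (9,3)}

|M| = 6 (so the lex-smallest maximum matching has 6 edges)
process left vertices in ascending order; for each, take the smallest-labelled available neighbour that still permits 6 edges overall, or leave it unmatched if none does
lex-smallest matching: {0-2, 1-12, 4-11, 5-14, 6-16, 9-3}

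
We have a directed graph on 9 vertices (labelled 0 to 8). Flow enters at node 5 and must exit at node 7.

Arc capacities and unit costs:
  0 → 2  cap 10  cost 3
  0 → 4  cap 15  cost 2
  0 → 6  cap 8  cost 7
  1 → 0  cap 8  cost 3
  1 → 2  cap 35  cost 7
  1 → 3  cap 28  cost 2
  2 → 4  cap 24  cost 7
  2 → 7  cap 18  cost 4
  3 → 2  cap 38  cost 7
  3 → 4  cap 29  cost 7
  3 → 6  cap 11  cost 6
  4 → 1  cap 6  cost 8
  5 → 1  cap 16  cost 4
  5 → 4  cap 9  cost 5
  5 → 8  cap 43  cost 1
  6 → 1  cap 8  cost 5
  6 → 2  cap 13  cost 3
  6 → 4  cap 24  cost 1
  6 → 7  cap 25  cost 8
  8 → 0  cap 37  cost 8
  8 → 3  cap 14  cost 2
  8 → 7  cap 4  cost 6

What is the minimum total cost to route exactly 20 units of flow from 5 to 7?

shortest-cost path #1: 5→8→7 push 4 @ unit cost 7 (adds 28)
shortest-cost path #2: 5→8→3→2→7 push 14 @ unit cost 14 (adds 196)
shortest-cost path #3: 5→1→0→2→7 push 2 @ unit cost 14 (adds 28)
total cost = 252

Minimum cost for 20 units: 252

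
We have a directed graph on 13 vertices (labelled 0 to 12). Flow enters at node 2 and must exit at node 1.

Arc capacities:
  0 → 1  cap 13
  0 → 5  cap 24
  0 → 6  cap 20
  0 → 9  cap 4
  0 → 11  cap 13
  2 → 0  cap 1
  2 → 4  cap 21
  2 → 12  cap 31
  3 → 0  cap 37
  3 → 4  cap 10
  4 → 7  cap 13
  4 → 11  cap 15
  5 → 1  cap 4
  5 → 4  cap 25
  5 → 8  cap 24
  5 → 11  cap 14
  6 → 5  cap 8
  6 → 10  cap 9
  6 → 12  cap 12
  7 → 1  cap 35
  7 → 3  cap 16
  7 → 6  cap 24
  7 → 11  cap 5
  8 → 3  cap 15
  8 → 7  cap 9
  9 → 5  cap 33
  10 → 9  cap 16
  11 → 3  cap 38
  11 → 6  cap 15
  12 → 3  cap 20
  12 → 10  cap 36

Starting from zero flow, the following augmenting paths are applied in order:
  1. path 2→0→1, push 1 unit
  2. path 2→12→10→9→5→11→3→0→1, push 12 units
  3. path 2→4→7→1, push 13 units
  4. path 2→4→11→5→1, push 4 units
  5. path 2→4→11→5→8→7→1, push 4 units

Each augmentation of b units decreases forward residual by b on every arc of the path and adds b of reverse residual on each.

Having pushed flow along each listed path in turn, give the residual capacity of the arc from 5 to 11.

Residual capacity of (5,11): 10

after path 1 (2→0→1, push 1): res(5,11)=14
after path 2 (2→12→10→9→5→11→3→0→1, push 12): res(5,11)=2
after path 3 (2→4→7→1, push 13): res(5,11)=2
after path 4 (2→4→11→5→1, push 4): res(5,11)=6
after path 5 (2→4→11→5→8→7→1, push 4): res(5,11)=10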